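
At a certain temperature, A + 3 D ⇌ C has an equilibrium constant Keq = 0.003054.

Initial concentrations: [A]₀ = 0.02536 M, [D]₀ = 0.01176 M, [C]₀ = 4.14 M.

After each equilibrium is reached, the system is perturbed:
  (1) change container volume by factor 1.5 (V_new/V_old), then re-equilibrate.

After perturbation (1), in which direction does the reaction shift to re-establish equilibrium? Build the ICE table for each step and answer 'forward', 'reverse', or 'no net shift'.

Q₀ = 1.0038e+08 vs Keq = 0.003054 ⇒ Q>K, reverse
Step 1:
                  A         D         C
  init      0.02536   0.01176      4.14
  Δ           2.195     6.584    -2.195
  eq           2.22     6.596     1.945
  solve Keq expr → x = -2.195; check Q = 0.003054
Then change container volume by factor 1.5 (V_new/V_old).
Step 2:
                  A         D         C
  init         1.48     4.397     1.297
  Δ          0.3645     1.093   -0.3645
  eq          1.844     5.491    0.9324
  solve Keq expr → x = -0.3645; check Q = 0.003054

Direction: reverse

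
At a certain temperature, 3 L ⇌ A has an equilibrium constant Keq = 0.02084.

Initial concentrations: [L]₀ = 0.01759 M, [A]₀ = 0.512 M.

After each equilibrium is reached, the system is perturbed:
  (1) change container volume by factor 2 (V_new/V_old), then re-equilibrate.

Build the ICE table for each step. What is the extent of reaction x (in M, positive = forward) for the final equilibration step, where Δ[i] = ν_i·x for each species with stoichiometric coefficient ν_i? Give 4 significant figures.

Q₀ = 9.4075e+04 vs Keq = 0.02084 ⇒ Q>K, reverse
Step 1:
                  L         A
  I         0.01759     0.512
  C           1.369   -0.4564
  E           1.387   0.05559
  solve Keq expr → x = -0.4564; check Q = 0.02084
Then change container volume by factor 2 (V_new/V_old).
Step 2:
                  L         A
  I          0.6934   0.02779
  C         0.05696  -0.01899
  E          0.7504  0.008805
  solve Keq expr → x = -0.01899; check Q = 0.02084

x = -0.01899 M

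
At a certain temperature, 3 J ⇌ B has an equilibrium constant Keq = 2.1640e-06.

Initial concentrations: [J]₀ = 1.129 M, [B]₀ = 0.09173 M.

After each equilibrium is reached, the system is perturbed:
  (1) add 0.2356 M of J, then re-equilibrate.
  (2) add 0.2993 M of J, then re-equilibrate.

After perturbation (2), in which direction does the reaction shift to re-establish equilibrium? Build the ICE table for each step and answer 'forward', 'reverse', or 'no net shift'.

Direction: forward

Q₀ = 0.06374 vs Keq = 2.1640e-06 ⇒ Q>K, reverse
Step 1:
                    J           B
  init          1.129     0.09173
  Δ            0.2752    -0.09172
  eq            1.404  5.9913e-06
  solve Keq expr → x = -0.09172; check Q = 2.1640e-06
Then add 0.2356 M of J.
Step 2:
                    J           B
  init           1.64  5.9913e-06
  Δ       -1.0650e-05  3.5499e-06
  eq             1.64  9.5411e-06
  solve Keq expr → x = 3.5499e-06; check Q = 2.1640e-06
Then add 0.2993 M of J.
Step 3:
                    J           B
  init          1.939  9.5411e-06
  Δ       -1.8707e-05  6.2357e-06
  eq            1.939  1.5777e-05
  solve Keq expr → x = 6.2357e-06; check Q = 2.1640e-06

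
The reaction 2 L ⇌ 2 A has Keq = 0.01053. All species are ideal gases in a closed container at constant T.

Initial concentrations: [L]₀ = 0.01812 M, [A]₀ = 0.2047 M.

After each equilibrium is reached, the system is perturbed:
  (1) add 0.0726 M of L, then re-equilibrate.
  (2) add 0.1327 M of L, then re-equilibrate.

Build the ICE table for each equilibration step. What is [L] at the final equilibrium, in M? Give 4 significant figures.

Q₀ = 127.6 vs Keq = 0.01053 ⇒ Q>K, reverse
Step 1:
                  L         A
  I         0.01812    0.2047
  C           0.184    -0.184
  E          0.2021   0.02074
  solve Keq expr → x = -0.09198; check Q = 0.01053
Then add 0.0726 M of L.
Step 2:
                  L         A
  I          0.2747   0.02074
  C       -0.006757  0.006757
  E          0.2679   0.02749
  solve Keq expr → x = 0.003378; check Q = 0.01053
Then add 0.1327 M of L.
Step 3:
                  L         A
  I          0.4006   0.02749
  C        -0.01235   0.01235
  E          0.3883   0.03984
  solve Keq expr → x = 0.006175; check Q = 0.01053

[L]_eq = 0.3883 M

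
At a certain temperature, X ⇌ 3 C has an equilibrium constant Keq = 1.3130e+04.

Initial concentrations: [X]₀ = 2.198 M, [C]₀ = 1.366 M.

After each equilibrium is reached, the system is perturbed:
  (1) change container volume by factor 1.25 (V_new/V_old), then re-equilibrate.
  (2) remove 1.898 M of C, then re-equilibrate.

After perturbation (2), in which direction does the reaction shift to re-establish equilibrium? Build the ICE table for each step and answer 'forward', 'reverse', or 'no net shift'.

Direction: forward

Q₀ = 1.16 vs Keq = 1.3130e+04 ⇒ Q<K, forward
Step 1:
                  X         C
  I           2.198     1.366
  C          -2.161     6.483
  E         0.03683     7.849
  solve Keq expr → x = 2.161; check Q = 1.3130e+04
Then change container volume by factor 1.25 (V_new/V_old).
Step 2:
                  X         C
  I         0.02947      6.28
  C        -0.01033   0.03098
  E         0.01914     6.311
  solve Keq expr → x = 0.01033; check Q = 1.3130e+04
Then remove 1.898 M of C.
Step 3:
                  X         C
  I         0.01914     4.413
  C        -0.01243   0.03729
  E        0.006711      4.45
  solve Keq expr → x = 0.01243; check Q = 1.3130e+04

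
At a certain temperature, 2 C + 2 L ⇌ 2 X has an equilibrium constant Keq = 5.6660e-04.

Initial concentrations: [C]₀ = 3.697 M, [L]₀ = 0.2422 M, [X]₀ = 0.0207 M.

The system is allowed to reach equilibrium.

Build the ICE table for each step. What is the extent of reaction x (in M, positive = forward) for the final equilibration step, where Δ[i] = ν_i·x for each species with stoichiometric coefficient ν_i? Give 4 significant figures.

x = 2.8062e-04 M

Q₀ = 5.3443e-04 vs Keq = 5.6660e-04 ⇒ Q<K, forward
Step 1:
                   C          L          X
  init         3.697     0.2422     0.0207
  Δ       -5.6123e-04 -5.6123e-04 5.6123e-04
  eq           3.696     0.2416    0.02126
  solve Keq expr → x = 2.8062e-04; check Q = 5.6660e-04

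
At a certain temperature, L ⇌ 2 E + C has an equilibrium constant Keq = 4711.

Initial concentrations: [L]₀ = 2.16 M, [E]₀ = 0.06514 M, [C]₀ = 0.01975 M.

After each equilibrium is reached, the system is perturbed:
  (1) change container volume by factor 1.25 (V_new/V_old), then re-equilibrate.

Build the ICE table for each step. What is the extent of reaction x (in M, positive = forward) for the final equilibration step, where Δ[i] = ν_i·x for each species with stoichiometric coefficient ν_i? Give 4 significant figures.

x = 0.002512 M

Q₀ = 3.8798e-05 vs Keq = 4711 ⇒ Q<K, forward
Step 1:
                    L           E           C
  Initial        2.16     0.06514     0.01975
  Change       -2.151       4.302       2.151
  Equil      0.008791       4.368       2.171
  solve Keq expr → x = 2.151; check Q = 4711
Then change container volume by factor 1.25 (V_new/V_old).
Step 2:
                    L           E           C
  Initial    0.007032       3.494       1.737
  Change    -0.002512    0.005024    0.002512
  Equil       0.00452       3.499       1.739
  solve Keq expr → x = 0.002512; check Q = 4711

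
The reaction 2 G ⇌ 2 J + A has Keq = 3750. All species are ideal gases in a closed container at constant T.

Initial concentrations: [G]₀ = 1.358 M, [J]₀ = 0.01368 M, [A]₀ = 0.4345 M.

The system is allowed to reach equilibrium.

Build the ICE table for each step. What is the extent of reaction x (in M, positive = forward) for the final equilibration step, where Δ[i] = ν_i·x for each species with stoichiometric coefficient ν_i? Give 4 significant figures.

x = 0.6674 M

Q₀ = 4.4092e-05 vs Keq = 3750 ⇒ Q<K, forward
Step 1:
                   G          J          A
  Initial      1.358    0.01368     0.4345
  Change      -1.335      1.335     0.6674
  Equil      0.02312      1.349      1.102
  solve Keq expr → x = 0.6674; check Q = 3750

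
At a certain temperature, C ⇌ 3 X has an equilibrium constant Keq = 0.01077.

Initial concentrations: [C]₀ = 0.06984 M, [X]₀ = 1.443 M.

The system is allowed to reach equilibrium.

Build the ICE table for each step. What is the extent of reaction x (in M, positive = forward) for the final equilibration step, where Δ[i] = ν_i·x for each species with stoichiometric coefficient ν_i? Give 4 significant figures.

x = -0.4229 M

Q₀ = 43.02 vs Keq = 0.01077 ⇒ Q>K, reverse
Step 1:
                    C           X
  Initial     0.06984       1.443
  Change       0.4229      -1.269
  Equil        0.4927      0.1744
  solve Keq expr → x = -0.4229; check Q = 0.01077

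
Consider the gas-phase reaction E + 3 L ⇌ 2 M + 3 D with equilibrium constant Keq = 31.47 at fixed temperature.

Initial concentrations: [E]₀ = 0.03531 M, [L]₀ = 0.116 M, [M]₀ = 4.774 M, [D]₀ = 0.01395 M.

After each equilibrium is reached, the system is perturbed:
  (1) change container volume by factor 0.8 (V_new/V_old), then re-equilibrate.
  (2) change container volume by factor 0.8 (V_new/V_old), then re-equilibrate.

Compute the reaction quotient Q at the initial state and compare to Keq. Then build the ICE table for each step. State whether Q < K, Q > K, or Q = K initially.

Q₀ = 1.123; Q < K (proceeds forward)

Q₀ = 1.123 vs Keq = 31.47 ⇒ Q<K, forward
Step 1:
                    E           L           M           D
  Initial     0.03531       0.116       4.774     0.01395
  Change    -0.006371    -0.01911     0.01274     0.01911
  Equil       0.02894     0.09689       4.787     0.03306
  solve Keq expr → x = 0.006371; check Q = 31.47
Then change container volume by factor 0.8 (V_new/V_old).
Step 2:
                    E           L           M           D
  Initial     0.03617      0.1211       5.983     0.04133
  Change   6.8636e-04    0.002059   -0.001373   -0.002059
  Equil       0.03686      0.1232       5.982     0.03927
  solve Keq expr → x = -6.8636e-04; check Q = 31.47
Then change container volume by factor 0.8 (V_new/V_old).
Step 3:
                    E           L           M           D
  Initial     0.04607       0.154       7.478     0.04909
  Change   8.3200e-04    0.002496   -0.001664   -0.002496
  Equil       0.04691      0.1565       7.476     0.04659
  solve Keq expr → x = -8.3200e-04; check Q = 31.47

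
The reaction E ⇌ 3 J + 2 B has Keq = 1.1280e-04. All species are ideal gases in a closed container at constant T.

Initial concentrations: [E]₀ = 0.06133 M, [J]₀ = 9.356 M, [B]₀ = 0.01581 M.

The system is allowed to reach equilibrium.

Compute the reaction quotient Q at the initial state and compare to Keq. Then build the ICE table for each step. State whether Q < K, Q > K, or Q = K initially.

Q₀ = 3.338 vs Keq = 1.1280e-04 ⇒ Q>K, reverse
Step 1:
                  E         J         B
  init      0.06133     9.356   0.01581
  Δ        0.007856  -0.02357  -0.01571
  eq        0.06919     9.332 9.7988e-05
  solve Keq expr → x = -0.007856; check Q = 1.1280e-04

Q₀ = 3.338; Q > K (proceeds reverse)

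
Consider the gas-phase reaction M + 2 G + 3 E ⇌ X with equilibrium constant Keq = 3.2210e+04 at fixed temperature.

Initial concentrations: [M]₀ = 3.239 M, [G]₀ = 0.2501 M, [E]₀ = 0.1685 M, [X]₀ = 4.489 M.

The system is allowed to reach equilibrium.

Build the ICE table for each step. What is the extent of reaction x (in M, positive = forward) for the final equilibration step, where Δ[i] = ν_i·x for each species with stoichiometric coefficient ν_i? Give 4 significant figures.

x = 0.02246 M

Q₀ = 4631 vs Keq = 3.2210e+04 ⇒ Q<K, forward
Step 1:
                  M         G         E         X
  I           3.239    0.2501    0.1685     4.489
  C        -0.02246  -0.04491  -0.06737   0.02246
  E           3.217    0.2052    0.1011     4.511
  solve Keq expr → x = 0.02246; check Q = 3.2210e+04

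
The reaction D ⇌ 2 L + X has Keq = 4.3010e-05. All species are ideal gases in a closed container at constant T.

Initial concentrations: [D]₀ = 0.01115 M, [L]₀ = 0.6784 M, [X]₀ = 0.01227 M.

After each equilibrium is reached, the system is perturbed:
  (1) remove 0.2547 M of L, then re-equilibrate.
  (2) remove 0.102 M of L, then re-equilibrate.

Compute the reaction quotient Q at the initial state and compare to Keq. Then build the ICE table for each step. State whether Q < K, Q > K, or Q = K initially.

Q₀ = 0.5065; Q > K (proceeds reverse)

Q₀ = 0.5065 vs Keq = 4.3010e-05 ⇒ Q>K, reverse
Step 1:
                  D         L         X
  init      0.01115    0.6784   0.01227
  Δ         0.01227  -0.02454  -0.01227
  eq        0.02342    0.6539 2.3558e-06
  solve Keq expr → x = -0.01227; check Q = 4.3010e-05
Then remove 0.2547 M of L.
Step 2:
                  D         L         X
  init      0.02342    0.3992 2.3558e-06
  Δ       -3.9642e-06 7.9284e-06 3.9642e-06
  eq        0.02341    0.3992 6.3200e-06
  solve Keq expr → x = 3.9642e-06; check Q = 4.3010e-05
Then remove 0.102 M of L.
Step 3:
                  D         L         X
  init      0.02341    0.2972 6.3200e-06
  Δ       -5.0798e-06 1.0160e-05 5.0798e-06
  eq        0.02341    0.2972 1.1400e-05
  solve Keq expr → x = 5.0798e-06; check Q = 4.3010e-05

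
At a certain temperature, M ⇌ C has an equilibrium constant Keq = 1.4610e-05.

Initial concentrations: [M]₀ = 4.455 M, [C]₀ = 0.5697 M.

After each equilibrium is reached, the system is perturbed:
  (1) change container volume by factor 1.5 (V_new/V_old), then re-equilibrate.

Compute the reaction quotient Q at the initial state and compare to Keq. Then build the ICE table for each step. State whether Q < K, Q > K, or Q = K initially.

Q₀ = 0.1279; Q > K (proceeds reverse)

Q₀ = 0.1279 vs Keq = 1.4610e-05 ⇒ Q>K, reverse
Step 1:
                  M         C
  I           4.455    0.5697
  C          0.5696   -0.5696
  E           5.025 7.3410e-05
  solve Keq expr → x = -0.5696; check Q = 1.4610e-05
Then change container volume by factor 1.5 (V_new/V_old).
Step 2:
                  M         C
  I            3.35 4.8940e-05
  C               0         0
  E            3.35 4.8940e-05
  solve Keq expr → x = 0; check Q = 1.4610e-05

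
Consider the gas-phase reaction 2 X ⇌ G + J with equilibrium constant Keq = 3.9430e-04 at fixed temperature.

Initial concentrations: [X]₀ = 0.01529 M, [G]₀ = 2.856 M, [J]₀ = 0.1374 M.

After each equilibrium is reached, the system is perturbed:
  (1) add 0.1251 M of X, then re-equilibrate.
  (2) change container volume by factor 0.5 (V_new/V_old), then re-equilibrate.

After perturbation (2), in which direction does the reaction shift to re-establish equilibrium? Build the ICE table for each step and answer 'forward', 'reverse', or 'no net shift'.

Q₀ = 1679 vs Keq = 3.9430e-04 ⇒ Q>K, reverse
Step 1:
                   X          G          J
  Initial    0.01529      2.856     0.1374
  Change      0.2748    -0.1374    -0.1374
  Equil       0.2901      2.719 1.2203e-05
  solve Keq expr → x = -0.1374; check Q = 3.9430e-04
Then add 0.1251 M of X.
Step 2:
                   X          G          J
  Initial     0.4152      2.719 1.2203e-05
  Change  -2.5585e-05 1.2793e-05 1.2793e-05
  Equil       0.4151      2.719 2.4996e-05
  solve Keq expr → x = 1.2793e-05; check Q = 3.9430e-04
Then change container volume by factor 0.5 (V_new/V_old).
Step 3:
                   X          G          J
  Initial     0.8303      5.437 4.9992e-05
  Change           0          0          0
  Equil       0.8303      5.437 4.9992e-05
  solve Keq expr → x = 0; check Q = 3.9430e-04

Direction: no net shift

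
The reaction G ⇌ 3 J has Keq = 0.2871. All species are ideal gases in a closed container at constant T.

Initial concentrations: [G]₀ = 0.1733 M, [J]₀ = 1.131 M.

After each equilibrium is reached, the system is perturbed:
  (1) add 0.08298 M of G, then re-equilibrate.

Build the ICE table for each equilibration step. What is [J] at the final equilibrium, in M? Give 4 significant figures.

Q₀ = 8.348 vs Keq = 0.2871 ⇒ Q>K, reverse
Step 1:
                  G         J
  I          0.1733     1.131
  C          0.2164   -0.6491
  E          0.3897    0.4819
  solve Keq expr → x = -0.2164; check Q = 0.2871
Then add 0.08298 M of G.
Step 2:
                  G         J
  I          0.4727    0.4819
  C       -0.009518   0.02855
  E          0.4631    0.5104
  solve Keq expr → x = 0.009518; check Q = 0.2871

[J]_eq = 0.5104 M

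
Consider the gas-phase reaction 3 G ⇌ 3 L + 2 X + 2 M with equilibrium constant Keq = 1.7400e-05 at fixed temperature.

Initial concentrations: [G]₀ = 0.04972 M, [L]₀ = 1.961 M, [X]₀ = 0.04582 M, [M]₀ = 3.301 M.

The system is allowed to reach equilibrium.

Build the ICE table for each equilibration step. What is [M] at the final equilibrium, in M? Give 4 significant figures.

[M]_eq = 3.255 M

Q₀ = 1404 vs Keq = 1.7400e-05 ⇒ Q>K, reverse
Step 1:
                   G          L          X          M
  I          0.04972      1.961    0.04582      3.301
  C           0.0687    -0.0687    -0.0458    -0.0458
  E           0.1184      1.892 2.0061e-05      3.255
  solve Keq expr → x = -0.0229; check Q = 1.7400e-05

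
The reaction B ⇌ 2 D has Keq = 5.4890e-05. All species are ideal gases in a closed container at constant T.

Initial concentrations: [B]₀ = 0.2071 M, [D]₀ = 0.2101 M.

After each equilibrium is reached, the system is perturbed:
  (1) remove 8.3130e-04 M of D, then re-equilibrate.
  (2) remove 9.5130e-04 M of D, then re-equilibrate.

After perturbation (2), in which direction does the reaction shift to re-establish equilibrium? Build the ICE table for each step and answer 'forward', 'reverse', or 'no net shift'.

Q₀ = 0.2131 vs Keq = 5.4890e-05 ⇒ Q>K, reverse
Step 1:
                   B          D
  I           0.2071     0.2101
  C            0.103     -0.206
  E           0.3101   0.004126
  solve Keq expr → x = -0.103; check Q = 5.4890e-05
Then remove 8.3130e-04 M of D.
Step 2:
                   B          D
  I           0.3101   0.003294
  C       -4.1427e-04 8.2854e-04
  E           0.3097   0.004123
  solve Keq expr → x = 4.1427e-04; check Q = 5.4890e-05
Then remove 9.5130e-04 M of D.
Step 3:
                   B          D
  I           0.3097   0.003172
  C       -4.7407e-04 9.4814e-04
  E           0.3092    0.00412
  solve Keq expr → x = 4.7407e-04; check Q = 5.4890e-05

Direction: forward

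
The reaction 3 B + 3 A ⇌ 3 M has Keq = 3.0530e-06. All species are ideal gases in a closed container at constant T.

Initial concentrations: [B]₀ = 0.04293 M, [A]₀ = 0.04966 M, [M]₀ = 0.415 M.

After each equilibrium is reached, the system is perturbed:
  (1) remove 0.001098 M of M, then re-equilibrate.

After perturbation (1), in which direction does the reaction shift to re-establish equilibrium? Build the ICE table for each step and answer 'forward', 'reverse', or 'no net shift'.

Direction: forward

Q₀ = 7.3763e+06 vs Keq = 3.0530e-06 ⇒ Q>K, reverse
Step 1:
                  B         A         M
  init      0.04293   0.04966     0.415
  Δ           0.412     0.412    -0.412
  eq         0.4549    0.4616  0.003046
  solve Keq expr → x = -0.1373; check Q = 3.0530e-06
Then remove 0.001098 M of M.
Step 2:
                  B         A         M
  init       0.4549    0.4616  0.001948
  Δ       -0.001084 -0.001084  0.001084
  eq         0.4538    0.4605  0.003032
  solve Keq expr → x = 3.6120e-04; check Q = 3.0530e-06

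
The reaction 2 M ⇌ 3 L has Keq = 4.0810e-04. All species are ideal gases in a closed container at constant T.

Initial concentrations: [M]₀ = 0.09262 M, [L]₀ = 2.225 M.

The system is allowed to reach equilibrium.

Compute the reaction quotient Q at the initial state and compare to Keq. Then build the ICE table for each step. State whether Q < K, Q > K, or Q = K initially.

Q₀ = 1284 vs Keq = 4.0810e-04 ⇒ Q>K, reverse
Step 1:
                  M         L
  I         0.09262     2.225
  C           1.418    -2.127
  E           1.511   0.09766
  solve Keq expr → x = -0.7091; check Q = 4.0810e-04

Q₀ = 1284; Q > K (proceeds reverse)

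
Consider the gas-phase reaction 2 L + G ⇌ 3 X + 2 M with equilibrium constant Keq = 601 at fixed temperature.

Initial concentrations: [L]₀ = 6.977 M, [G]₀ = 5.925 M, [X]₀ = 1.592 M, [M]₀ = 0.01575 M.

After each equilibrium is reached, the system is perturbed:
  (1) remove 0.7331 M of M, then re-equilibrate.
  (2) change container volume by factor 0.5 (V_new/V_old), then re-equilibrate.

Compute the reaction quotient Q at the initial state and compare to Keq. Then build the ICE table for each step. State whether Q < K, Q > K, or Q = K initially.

Q₀ = 3.4703e-06; Q < K (proceeds forward)

Q₀ = 3.4703e-06 vs Keq = 601 ⇒ Q<K, forward
Step 1:
                   L          G          X          M
  init         6.977      5.925      1.592    0.01575
  Δ            -4.57     -2.285      6.855       4.57
  eq           2.407       3.64      8.447      4.586
  solve Keq expr → x = 2.285; check Q = 601
Then remove 0.7331 M of M.
Step 2:
                   L          G          X          M
  init         2.407       3.64      8.447      3.853
  Δ          -0.1713   -0.08565      0.257     0.1713
  eq           2.236      3.554      8.704      4.024
  solve Keq expr → x = 0.08565; check Q = 601
Then change container volume by factor 0.5 (V_new/V_old).
Step 3:
                   L          G          X          M
  init         4.471      7.109      17.41      8.048
  Δ             1.38     0.6898      -2.07      -1.38
  eq           5.851      7.799      15.34      6.668
  solve Keq expr → x = -0.6898; check Q = 601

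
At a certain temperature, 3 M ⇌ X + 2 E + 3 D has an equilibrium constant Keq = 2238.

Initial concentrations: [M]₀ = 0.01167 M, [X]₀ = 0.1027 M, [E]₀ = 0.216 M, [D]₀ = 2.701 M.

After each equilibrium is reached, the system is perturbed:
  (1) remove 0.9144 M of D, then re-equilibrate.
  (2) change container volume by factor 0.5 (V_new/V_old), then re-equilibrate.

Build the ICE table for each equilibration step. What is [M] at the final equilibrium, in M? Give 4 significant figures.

[M]_eq = 0.08222 M

Q₀ = 5.9407e+04 vs Keq = 2238 ⇒ Q>K, reverse
Step 1:
                  M         X         E         D
  init      0.01167    0.1027     0.216     2.701
  Δ         0.02064 -0.006879  -0.01376  -0.02064
  eq        0.03231   0.09582    0.2022      2.68
  solve Keq expr → x = -0.006879; check Q = 2238
Then remove 0.9144 M of D.
Step 2:
                  M         X         E         D
  init      0.03231   0.09582    0.2022     1.766
  Δ        -0.01017  0.003389  0.006779   0.01017
  eq        0.02214   0.09921     0.209     1.776
  solve Keq expr → x = 0.003389; check Q = 2238
Then change container volume by factor 0.5 (V_new/V_old).
Step 3:
                  M         X         E         D
  init      0.04428    0.1984     0.418     3.552
  Δ         0.03794  -0.01265  -0.02529  -0.03794
  eq        0.08222    0.1858    0.3927     3.514
  solve Keq expr → x = -0.01265; check Q = 2238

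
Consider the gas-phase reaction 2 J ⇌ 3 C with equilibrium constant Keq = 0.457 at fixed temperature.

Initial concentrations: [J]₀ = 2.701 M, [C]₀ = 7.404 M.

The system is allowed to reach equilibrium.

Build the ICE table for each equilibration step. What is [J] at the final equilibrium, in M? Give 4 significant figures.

[J]_eq = 5.951 M

Q₀ = 55.64 vs Keq = 0.457 ⇒ Q>K, reverse
Step 1:
                   J          C
  Initial      2.701      7.404
  Change        3.25     -4.875
  Equil        5.951      2.529
  solve Keq expr → x = -1.625; check Q = 0.457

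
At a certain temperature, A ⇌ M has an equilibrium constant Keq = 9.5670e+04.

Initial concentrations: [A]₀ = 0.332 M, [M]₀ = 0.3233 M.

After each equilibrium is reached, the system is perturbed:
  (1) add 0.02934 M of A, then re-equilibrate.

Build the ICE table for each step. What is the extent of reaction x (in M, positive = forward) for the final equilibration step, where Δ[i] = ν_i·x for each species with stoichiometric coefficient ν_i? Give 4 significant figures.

Q₀ = 0.9738 vs Keq = 9.5670e+04 ⇒ Q<K, forward
Step 1:
                  A         M
  I           0.332    0.3233
  C          -0.332     0.332
  E       6.8495e-06    0.6553
  solve Keq expr → x = 0.332; check Q = 9.5670e+04
Then add 0.02934 M of A.
Step 2:
                  A         M
  I         0.02935    0.6553
  C        -0.02934   0.02934
  E       7.1562e-06    0.6846
  solve Keq expr → x = 0.02934; check Q = 9.5670e+04

x = 0.02934 M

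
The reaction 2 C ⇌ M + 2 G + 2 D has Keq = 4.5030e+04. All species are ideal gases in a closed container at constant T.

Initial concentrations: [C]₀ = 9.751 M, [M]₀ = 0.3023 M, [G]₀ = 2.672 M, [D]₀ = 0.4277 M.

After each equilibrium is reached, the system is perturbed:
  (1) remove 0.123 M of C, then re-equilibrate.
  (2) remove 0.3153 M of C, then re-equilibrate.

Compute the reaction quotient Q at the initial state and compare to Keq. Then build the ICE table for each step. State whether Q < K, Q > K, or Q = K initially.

Q₀ = 0.004152 vs Keq = 4.5030e+04 ⇒ Q<K, forward
Step 1:
                    C           M           G           D
  I             9.751      0.3023       2.672      0.4277
  C            -8.697       4.348       8.697       8.697
  E             1.054       4.651       11.37       9.124
  solve Keq expr → x = 4.348; check Q = 4.5030e+04
Then remove 0.123 M of C.
Step 2:
                    C           M           G           D
  I            0.9312       4.651       11.37       9.124
  C           0.09739    -0.04869    -0.09739    -0.09739
  E             1.029       4.602       11.27       9.027
  solve Keq expr → x = -0.04869; check Q = 4.5030e+04
Then remove 0.3153 M of C.
Step 3:
                    C           M           G           D
  I            0.7133       4.602       11.27       9.027
  C             0.251     -0.1255      -0.251      -0.251
  E            0.9643       4.476       11.02       8.776
  solve Keq expr → x = -0.1255; check Q = 4.5030e+04

Q₀ = 0.004152; Q < K (proceeds forward)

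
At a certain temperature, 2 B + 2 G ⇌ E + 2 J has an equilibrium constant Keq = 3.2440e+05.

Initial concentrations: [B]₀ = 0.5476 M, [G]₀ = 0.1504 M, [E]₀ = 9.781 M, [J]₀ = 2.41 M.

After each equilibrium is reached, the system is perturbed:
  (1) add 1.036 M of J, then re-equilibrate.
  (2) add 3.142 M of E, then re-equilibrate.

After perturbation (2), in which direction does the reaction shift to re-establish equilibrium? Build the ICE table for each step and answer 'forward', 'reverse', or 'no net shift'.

Direction: reverse

Q₀ = 8375 vs Keq = 3.2440e+05 ⇒ Q<K, forward
Step 1:
                   B          G          E          J
  Initial     0.5476     0.1504      9.781       2.41
  Change      -0.118     -0.118      0.059      0.118
  Equil       0.4296    0.03241       9.84      2.528
  solve Keq expr → x = 0.059; check Q = 3.2440e+05
Then add 1.036 M of J.
Step 2:
                   B          G          E          J
  Initial     0.4296    0.03241       9.84      3.564
  Change     0.01189    0.01189  -0.005945   -0.01189
  Equil       0.4415     0.0443      9.834      3.552
  solve Keq expr → x = -0.005945; check Q = 3.2440e+05
Then add 3.142 M of E.
Step 3:
                   B          G          E          J
  Initial     0.4415     0.0443      12.98      3.552
  Change    0.005835   0.005835  -0.002918  -0.005835
  Equil       0.4473    0.05013      12.97      3.546
  solve Keq expr → x = -0.002918; check Q = 3.2440e+05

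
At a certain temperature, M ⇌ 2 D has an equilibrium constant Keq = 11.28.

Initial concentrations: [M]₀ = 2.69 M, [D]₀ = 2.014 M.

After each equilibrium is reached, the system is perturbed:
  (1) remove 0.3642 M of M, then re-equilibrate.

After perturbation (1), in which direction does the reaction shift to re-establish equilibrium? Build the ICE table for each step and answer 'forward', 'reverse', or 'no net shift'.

Direction: reverse

Q₀ = 1.508 vs Keq = 11.28 ⇒ Q<K, forward
Step 1:
                  M         D
  I            2.69     2.014
  C          -1.106     2.213
  E           1.584     4.227
  solve Keq expr → x = 1.106; check Q = 11.28
Then remove 0.3642 M of M.
Step 2:
                  M         D
  I            1.22     4.227
  C          0.1489   -0.2978
  E           1.368     3.929
  solve Keq expr → x = -0.1489; check Q = 11.28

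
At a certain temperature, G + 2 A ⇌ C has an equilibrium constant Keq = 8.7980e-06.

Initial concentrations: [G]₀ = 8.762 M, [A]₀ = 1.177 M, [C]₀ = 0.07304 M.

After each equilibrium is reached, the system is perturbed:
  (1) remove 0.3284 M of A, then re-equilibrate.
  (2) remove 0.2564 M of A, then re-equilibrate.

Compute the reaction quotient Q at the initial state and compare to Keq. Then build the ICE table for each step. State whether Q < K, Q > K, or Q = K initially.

Q₀ = 0.006017; Q > K (proceeds reverse)

Q₀ = 0.006017 vs Keq = 8.7980e-06 ⇒ Q>K, reverse
Step 1:
                  G         A         C
  Initial     8.762     1.177   0.07304
  Change     0.0729    0.1458   -0.0729
  Equil       8.835     1.323 1.3601e-04
  solve Keq expr → x = -0.0729; check Q = 8.7980e-06
Then remove 0.3284 M of A.
Step 2:
                  G         A         C
  Initial     8.835    0.9944 1.3601e-04
  Change  5.9131e-05 1.1826e-04 -5.9131e-05
  Equil       8.835    0.9945 7.6881e-05
  solve Keq expr → x = -5.9131e-05; check Q = 8.7980e-06
Then remove 0.2564 M of A.
Step 3:
                  G         A         C
  Initial     8.835    0.7381 7.6881e-05
  Change  3.4524e-05 6.9047e-05 -3.4524e-05
  Equil       8.835    0.7382 4.2358e-05
  solve Keq expr → x = -3.4524e-05; check Q = 8.7980e-06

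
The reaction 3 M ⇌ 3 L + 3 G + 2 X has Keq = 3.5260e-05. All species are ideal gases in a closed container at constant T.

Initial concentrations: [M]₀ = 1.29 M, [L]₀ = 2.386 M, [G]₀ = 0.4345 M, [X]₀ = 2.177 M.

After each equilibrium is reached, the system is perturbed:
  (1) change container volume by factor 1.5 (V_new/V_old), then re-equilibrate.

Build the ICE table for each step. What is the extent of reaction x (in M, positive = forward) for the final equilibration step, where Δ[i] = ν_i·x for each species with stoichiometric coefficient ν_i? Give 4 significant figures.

x = 0.003791 M

Q₀ = 2.46 vs Keq = 3.5260e-05 ⇒ Q>K, reverse
Step 1:
                  M         L         G         X
  Initial      1.29     2.386    0.4345     2.177
  Change      0.416    -0.416    -0.416   -0.2773
  Equil       1.706      1.97   0.01851       1.9
  solve Keq expr → x = -0.1387; check Q = 3.5260e-05
Then change container volume by factor 1.5 (V_new/V_old).
Step 2:
                  M         L         G         X
  Initial     1.137     1.313   0.01234     1.266
  Change   -0.01137   0.01137   0.01137  0.007582
  Equil       1.126     1.325   0.02372     1.274
  solve Keq expr → x = 0.003791; check Q = 3.5260e-05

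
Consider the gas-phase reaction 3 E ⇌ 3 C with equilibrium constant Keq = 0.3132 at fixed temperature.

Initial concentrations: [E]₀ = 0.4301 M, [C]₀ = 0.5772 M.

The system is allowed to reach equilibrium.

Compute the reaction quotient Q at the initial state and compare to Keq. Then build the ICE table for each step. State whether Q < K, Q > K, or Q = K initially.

Q₀ = 2.417; Q > K (proceeds reverse)

Q₀ = 2.417 vs Keq = 0.3132 ⇒ Q>K, reverse
Step 1:
                   E          C
  I           0.4301     0.5772
  C           0.1698    -0.1698
  E           0.5999     0.4074
  solve Keq expr → x = -0.0566; check Q = 0.3132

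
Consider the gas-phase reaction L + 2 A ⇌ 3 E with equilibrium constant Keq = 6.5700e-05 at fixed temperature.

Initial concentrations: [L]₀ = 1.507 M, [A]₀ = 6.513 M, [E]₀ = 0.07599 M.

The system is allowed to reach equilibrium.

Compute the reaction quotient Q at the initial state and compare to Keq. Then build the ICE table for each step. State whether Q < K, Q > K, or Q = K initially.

Q₀ = 6.8643e-06; Q < K (proceeds forward)

Q₀ = 6.8643e-06 vs Keq = 6.5700e-05 ⇒ Q<K, forward
Step 1:
                    L           A           E
  I             1.507       6.513     0.07599
  C          -0.02781    -0.05563     0.08344
  E             1.479       6.457      0.1594
  solve Keq expr → x = 0.02781; check Q = 6.5700e-05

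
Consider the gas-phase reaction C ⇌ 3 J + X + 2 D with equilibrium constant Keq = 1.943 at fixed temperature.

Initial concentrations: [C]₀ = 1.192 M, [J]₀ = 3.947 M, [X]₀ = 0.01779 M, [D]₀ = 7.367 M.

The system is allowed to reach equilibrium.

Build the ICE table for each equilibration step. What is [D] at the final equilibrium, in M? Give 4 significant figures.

Q₀ = 49.81 vs Keq = 1.943 ⇒ Q>K, reverse
Step 1:
                    C           J           X           D
  I             1.192       3.947     0.01779       7.367
  C           0.01705    -0.05115    -0.01705     -0.0341
  E             1.209       3.896  7.3886e-04       7.333
  solve Keq expr → x = -0.01705; check Q = 1.943

[D]_eq = 7.333 M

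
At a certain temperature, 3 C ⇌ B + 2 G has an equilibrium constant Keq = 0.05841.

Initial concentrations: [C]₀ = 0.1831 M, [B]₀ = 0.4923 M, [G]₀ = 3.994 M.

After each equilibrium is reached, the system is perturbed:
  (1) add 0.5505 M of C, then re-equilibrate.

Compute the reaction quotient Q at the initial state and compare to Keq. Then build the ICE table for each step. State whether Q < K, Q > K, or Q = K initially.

Q₀ = 1279 vs Keq = 0.05841 ⇒ Q>K, reverse
Step 1:
                    C           B           G
  Initial      0.1831      0.4923       3.994
  Change        1.402     -0.4674     -0.9349
  Equil         1.585     0.02487       3.059
  solve Keq expr → x = -0.4674; check Q = 0.05841
Then add 0.5505 M of C.
Step 2:
                    C           B           G
  Initial       2.136     0.02487       3.059
  Change     -0.08198     0.02733     0.05465
  Equil         2.054      0.0522       3.114
  solve Keq expr → x = 0.02733; check Q = 0.05841

Q₀ = 1279; Q > K (proceeds reverse)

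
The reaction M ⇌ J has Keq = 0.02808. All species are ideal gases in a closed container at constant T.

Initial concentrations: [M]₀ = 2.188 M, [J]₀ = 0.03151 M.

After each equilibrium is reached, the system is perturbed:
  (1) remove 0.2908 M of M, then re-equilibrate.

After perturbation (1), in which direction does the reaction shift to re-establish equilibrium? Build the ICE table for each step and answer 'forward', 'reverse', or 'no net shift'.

Direction: reverse

Q₀ = 0.0144 vs Keq = 0.02808 ⇒ Q<K, forward
Step 1:
                    M           J
  init          2.188     0.03151
  Δ          -0.02911     0.02911
  eq            2.159     0.06062
  solve Keq expr → x = 0.02911; check Q = 0.02808
Then remove 0.2908 M of M.
Step 2:
                    M           J
  init          1.868     0.06062
  Δ          0.007943   -0.007943
  eq            1.876     0.05268
  solve Keq expr → x = -0.007943; check Q = 0.02808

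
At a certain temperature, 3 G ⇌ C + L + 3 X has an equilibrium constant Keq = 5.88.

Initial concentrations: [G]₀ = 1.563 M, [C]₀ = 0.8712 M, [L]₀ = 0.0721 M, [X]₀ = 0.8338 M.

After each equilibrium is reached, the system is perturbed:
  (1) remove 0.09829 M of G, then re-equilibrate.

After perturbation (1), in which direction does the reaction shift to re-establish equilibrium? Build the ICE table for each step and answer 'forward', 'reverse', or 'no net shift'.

Q₀ = 0.009536 vs Keq = 5.88 ⇒ Q<K, forward
Step 1:
                    G           C           L           X
  init          1.563      0.8712      0.0721      0.8338
  Δ           -0.8616      0.2872      0.2872      0.8616
  eq           0.7014       1.158      0.3593       1.695
  solve Keq expr → x = 0.2872; check Q = 5.88
Then remove 0.09829 M of G.
Step 2:
                    G           C           L           X
  init         0.6031       1.158      0.3593       1.695
  Δ           0.05812    -0.01937    -0.01937    -0.05812
  eq           0.6612       1.139      0.3399       1.637
  solve Keq expr → x = -0.01937; check Q = 5.88

Direction: reverse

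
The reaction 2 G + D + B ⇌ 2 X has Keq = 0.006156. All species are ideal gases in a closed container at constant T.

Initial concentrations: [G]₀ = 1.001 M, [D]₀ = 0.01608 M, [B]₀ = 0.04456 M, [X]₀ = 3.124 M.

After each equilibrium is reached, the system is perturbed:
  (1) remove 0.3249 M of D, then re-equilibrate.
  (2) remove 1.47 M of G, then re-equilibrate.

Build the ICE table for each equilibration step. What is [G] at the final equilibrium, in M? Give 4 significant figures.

[G]_eq = 2.41 M

Q₀ = 1.3593e+04 vs Keq = 0.006156 ⇒ Q>K, reverse
Step 1:
                  G         D         B         X
  Initial     1.001   0.01608   0.04456     3.124
  Change      2.718     1.359     1.359    -2.718
  Equil       3.719     1.375     1.404    0.4055
  solve Keq expr → x = -1.359; check Q = 0.006156
Then remove 0.3249 M of D.
Step 2:
                  G         D         B         X
  Initial     3.719      1.05     1.404    0.4055
  Change    0.04108   0.02054   0.02054  -0.04108
  Equil       3.761     1.071     1.424    0.3644
  solve Keq expr → x = -0.02054; check Q = 0.006156
Then remove 1.47 M of G.
Step 3:
                  G         D         B         X
  Initial     2.291     1.071     1.424    0.3644
  Change     0.1195   0.05973   0.05973   -0.1195
  Equil        2.41     1.131     1.484     0.245
  solve Keq expr → x = -0.05973; check Q = 0.006156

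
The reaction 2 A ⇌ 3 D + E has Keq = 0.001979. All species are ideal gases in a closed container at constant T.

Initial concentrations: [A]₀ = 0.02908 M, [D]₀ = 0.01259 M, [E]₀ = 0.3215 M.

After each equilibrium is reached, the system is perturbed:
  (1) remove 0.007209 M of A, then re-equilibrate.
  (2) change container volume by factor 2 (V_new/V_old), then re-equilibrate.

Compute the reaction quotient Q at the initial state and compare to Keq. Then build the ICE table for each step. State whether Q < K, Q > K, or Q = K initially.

Q₀ = 7.5870e-04; Q < K (proceeds forward)

Q₀ = 7.5870e-04 vs Keq = 0.001979 ⇒ Q<K, forward
Step 1:
                    A           D           E
  Initial     0.02908     0.01259      0.3215
  Change     -0.00248     0.00372     0.00124
  Equil        0.0266     0.01631      0.3227
  solve Keq expr → x = 0.00124; check Q = 0.001979
Then remove 0.007209 M of A.
Step 2:
                    A           D           E
  Initial     0.01939     0.01631      0.3227
  Change     0.001585   -0.002377 -7.9243e-04
  Equil       0.02098     0.01393      0.3219
  solve Keq expr → x = -7.9243e-04; check Q = 0.001979
Then change container volume by factor 2 (V_new/V_old).
Step 3:
                    A           D           E
  Initial     0.01049    0.006966       0.161
  Change    -0.001831    0.002746  9.1537e-04
  Equil      0.008657    0.009712      0.1619
  solve Keq expr → x = 9.1537e-04; check Q = 0.001979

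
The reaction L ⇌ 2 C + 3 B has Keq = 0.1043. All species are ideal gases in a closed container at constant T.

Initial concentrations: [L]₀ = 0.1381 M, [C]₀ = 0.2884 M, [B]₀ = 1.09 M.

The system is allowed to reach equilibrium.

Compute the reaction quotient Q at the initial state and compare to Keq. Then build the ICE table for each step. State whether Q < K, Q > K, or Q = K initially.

Q₀ = 0.78 vs Keq = 0.1043 ⇒ Q>K, reverse
Step 1:
                  L         C         B
  I          0.1381    0.2884      1.09
  C         0.06087   -0.1217   -0.1826
  E           0.199    0.1667    0.9074
  solve Keq expr → x = -0.06087; check Q = 0.1043

Q₀ = 0.78; Q > K (proceeds reverse)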